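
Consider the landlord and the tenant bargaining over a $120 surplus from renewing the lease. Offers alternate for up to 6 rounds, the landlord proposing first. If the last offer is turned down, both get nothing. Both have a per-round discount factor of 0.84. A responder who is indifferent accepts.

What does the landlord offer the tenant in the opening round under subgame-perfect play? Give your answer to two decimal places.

Round 6 (the tenant proposes): the landlord will accept anything ≥ 0, so the tenant offers 0 and keeps 120.
Round 5 (the landlord proposes): the tenant can get 120 next round, worth 0.84 × 120 = 100.8 now. The landlord offers 100.8 and keeps 120 − 100.8 = 19.2.
Round 4 (the tenant proposes): the landlord can get 19.2 next round, worth 0.84 × 19.2 = 16.128 now; the tenant offers that and keeps 103.872.
Round 3 (the landlord proposes): the tenant can get 103.872 next round, worth 0.84 × 103.872 = 87.25248 now, so the landlord offers 87.25248, keeping 32.74752.
Round 2 (the tenant proposes): the landlord can get 32.74752 next round, worth 0.84 × 32.74752 = 27.5079168 now, so the tenant offers 27.5079168, keeping 92.4920832.
Round 1 (the landlord proposes): the tenant can get 92.4920832 next round, worth 0.84 × 92.4920832 = 77.693349888 now; the landlord offers that and keeps 42.306650112.

77.69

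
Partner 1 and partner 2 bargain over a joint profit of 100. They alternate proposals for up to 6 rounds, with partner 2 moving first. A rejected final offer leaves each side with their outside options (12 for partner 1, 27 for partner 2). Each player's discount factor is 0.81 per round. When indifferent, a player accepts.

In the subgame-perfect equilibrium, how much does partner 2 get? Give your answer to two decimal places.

By backward induction:
Round 6 (partner 1 proposes): partner 2 gets 27 if talks fail, so partner 1 offers 27 and keeps 73.
Round 5 (partner 2 proposes): partner 1 can get 73 next round, worth 0.81 × 73 = 59.13 now, so partner 2 offers 59.13, keeping 40.87.
Round 4 (partner 1 proposes): partner 2 can get 40.87 next round, worth 0.81 × 40.87 = 33.1047 now; partner 1 offers that and keeps 66.8953.
Round 3 (partner 2 proposes): partner 1 can get 66.8953 next round, worth 0.81 × 66.8953 = 54.185193 now; partner 2 offers that and keeps 45.814807.
Round 2 (partner 1 proposes): partner 2 can get 45.814807 next round, worth 0.81 × 45.814807 = 37.10999367 now, so partner 1 offers 37.10999367, keeping 62.89000633.
Round 1 (partner 2 proposes): partner 1 can get 62.89000633 next round, worth 0.81 × 62.89000633 = 50.9409051273 now, so partner 2 offers 50.9409051273, keeping 49.0590948727.

49.06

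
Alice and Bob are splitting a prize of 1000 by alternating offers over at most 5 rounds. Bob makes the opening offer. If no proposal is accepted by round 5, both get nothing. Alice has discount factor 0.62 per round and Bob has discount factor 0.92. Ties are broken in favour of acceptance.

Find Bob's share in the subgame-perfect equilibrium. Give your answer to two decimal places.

922.11

Round 5 (Bob proposes): rejection yields 0 for Alice; Bob offers 0 and keeps 1000.
Round 4 (Alice proposes): Bob can get 1000 next round, worth 0.92 × 1000 = 920 now. Alice offers 920 and keeps 1000 − 920 = 80.
Round 3 (Bob proposes): Alice can get 80 next round, worth 0.62 × 80 = 49.6 now; Bob offers that and keeps 950.4.
Round 2 (Alice proposes): Bob can get 950.4 next round, worth 0.92 × 950.4 = 874.368 now. Alice offers 874.368 and keeps 1000 − 874.368 = 125.632.
Round 1 (Bob proposes): Alice can get 125.632 next round, worth 0.62 × 125.632 = 77.89184 now. Bob offers 77.89184 and keeps 1000 − 77.89184 = 922.10816.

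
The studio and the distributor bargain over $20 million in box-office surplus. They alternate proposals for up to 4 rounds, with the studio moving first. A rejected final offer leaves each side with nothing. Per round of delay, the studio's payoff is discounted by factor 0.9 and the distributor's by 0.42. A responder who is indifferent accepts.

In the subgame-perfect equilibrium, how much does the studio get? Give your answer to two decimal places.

15.98

Solve by backward induction from round 4.
Round 4 (the distributor proposes): rejection yields 0 for the studio; the distributor offers 0 and keeps 20.
Round 3 (the studio proposes): the distributor can get 20 next round, worth 0.42 × 20 = 8.4 now, so the studio offers 8.4, keeping 11.6.
Round 2 (the distributor proposes): the studio can get 11.6 next round, worth 0.9 × 11.6 = 10.44 now, so the distributor offers 10.44, keeping 9.56.
Round 1 (the studio proposes): the distributor can get 9.56 next round, worth 0.42 × 9.56 = 4.0152 now; the studio offers that and keeps 15.9848.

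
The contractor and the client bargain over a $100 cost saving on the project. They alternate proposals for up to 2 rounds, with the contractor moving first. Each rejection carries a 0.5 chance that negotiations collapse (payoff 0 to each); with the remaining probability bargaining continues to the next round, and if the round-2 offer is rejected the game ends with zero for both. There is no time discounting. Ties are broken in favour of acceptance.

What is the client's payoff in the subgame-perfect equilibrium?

50

Round 2 (the client proposes): rejection yields 0 for the contractor; the client offers 0 and keeps 100.
Round 1 (the contractor proposes): rejecting gives the client an expected 0.5 × 100 = 50. The contractor offers 50 and keeps 100 − 50 = 50.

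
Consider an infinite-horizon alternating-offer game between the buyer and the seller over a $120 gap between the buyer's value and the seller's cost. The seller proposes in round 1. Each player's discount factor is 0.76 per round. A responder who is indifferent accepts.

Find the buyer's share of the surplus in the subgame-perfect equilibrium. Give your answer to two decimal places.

51.82

In a stationary SPE each proposer offers the other exactly their discounted continuation value.
If the seller keeps x when proposing and the buyer keeps y when proposing, then x = 120 − 0.76y and y = 120 − 0.76x.
Solving: x = 120(1 − 0.76) / (1 − 0.76·0.76) = 28.8 / 0.4224 ≈ 68.1818.
The buyer gets 120 − 68.1818 ≈ 51.8182.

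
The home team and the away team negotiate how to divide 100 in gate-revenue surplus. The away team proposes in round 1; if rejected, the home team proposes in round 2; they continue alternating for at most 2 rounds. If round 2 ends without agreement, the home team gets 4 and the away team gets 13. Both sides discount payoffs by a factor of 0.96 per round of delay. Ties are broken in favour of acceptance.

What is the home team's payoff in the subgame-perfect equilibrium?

83.52

Round 2 (the home team proposes): the away team gets 13 if talks fail, so the home team offers 13 and keeps 87.
Round 1 (the away team proposes): the home team can get 87 next round, worth 0.96 × 87 = 83.52 now, so the away team offers 83.52, keeping 16.48.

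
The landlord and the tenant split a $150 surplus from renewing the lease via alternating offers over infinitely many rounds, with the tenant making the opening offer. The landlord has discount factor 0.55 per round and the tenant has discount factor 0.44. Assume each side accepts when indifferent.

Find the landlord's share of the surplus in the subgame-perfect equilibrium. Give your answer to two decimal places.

60.95

In a stationary SPE each proposer offers the other exactly their discounted continuation value.
If the tenant keeps x when proposing and the landlord keeps y when proposing, then x = 150 − 0.55y and y = 150 − 0.44x.
Solving: x = 150(1 − 0.55) / (1 − 0.44·0.55) = 67.5 / 0.758 ≈ 89.0501.
The landlord gets 150 − 89.0501 ≈ 60.9499.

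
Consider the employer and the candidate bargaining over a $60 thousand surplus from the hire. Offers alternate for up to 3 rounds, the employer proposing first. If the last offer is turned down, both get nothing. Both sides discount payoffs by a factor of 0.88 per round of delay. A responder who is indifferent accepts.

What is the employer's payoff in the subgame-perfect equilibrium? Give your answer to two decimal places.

53.66

Round 3 (the employer proposes): rejection yields 0 for the candidate; the employer offers 0 and keeps 60.
Round 2 (the candidate proposes): the employer can get 60 next round, worth 0.88 × 60 = 52.8 now, so the candidate offers 52.8, keeping 7.2.
Round 1 (the employer proposes): the candidate can get 7.2 next round, worth 0.88 × 7.2 = 6.336 now, so the employer offers 6.336, keeping 53.664.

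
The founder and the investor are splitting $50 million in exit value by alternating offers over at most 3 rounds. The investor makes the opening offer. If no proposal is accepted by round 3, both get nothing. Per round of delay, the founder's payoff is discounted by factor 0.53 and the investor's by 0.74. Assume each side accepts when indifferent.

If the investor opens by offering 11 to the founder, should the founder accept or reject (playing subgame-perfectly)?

Accept

Work out the founder's continuation value if the offer is rejected.
Round 3 (the investor proposes): the founder will accept anything ≥ 0, so the investor offers 0 and keeps 50.
Round 2 (the founder proposes): the investor can get 50 next round, worth 0.74 × 50 = 37 now. The founder offers 37 and keeps 50 − 37 = 13.
So by rejecting in round 1, the founder gets 13 next round, worth 0.53 × 13 = 6.89 now.
Offer 11 ≥ 6.89, so the founder accepts.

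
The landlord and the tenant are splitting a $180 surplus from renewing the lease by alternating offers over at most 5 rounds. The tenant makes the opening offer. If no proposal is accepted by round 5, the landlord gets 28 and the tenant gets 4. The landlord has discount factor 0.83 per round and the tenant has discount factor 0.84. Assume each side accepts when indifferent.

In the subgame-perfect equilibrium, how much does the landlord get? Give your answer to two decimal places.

Work backward from the last round.
Round 5 (the tenant proposes): the landlord gets 28 if talks fail, so the tenant offers 28 and keeps 152.
Round 4 (the landlord proposes): the tenant can get 152 next round, worth 0.84 × 152 = 127.68 now. The landlord offers 127.68 and keeps 180 − 127.68 = 52.32.
Round 3 (the tenant proposes): the landlord can get 52.32 next round, worth 0.83 × 52.32 = 43.4256 now; the tenant offers that and keeps 136.5744.
Round 2 (the landlord proposes): the tenant can get 136.5744 next round, worth 0.84 × 136.5744 = 114.722496 now; the landlord offers that and keeps 65.277504.
Round 1 (the tenant proposes): the landlord can get 65.277504 next round, worth 0.83 × 65.277504 = 54.18032832 now, so the tenant offers 54.18032832, keeping 125.81967168.

54.18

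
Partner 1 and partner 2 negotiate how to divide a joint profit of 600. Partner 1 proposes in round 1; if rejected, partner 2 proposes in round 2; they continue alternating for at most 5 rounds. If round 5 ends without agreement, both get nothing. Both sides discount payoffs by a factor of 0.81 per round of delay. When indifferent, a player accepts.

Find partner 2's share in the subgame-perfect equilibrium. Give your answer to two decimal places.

Work backward from the last round.
Round 5 (partner 1 proposes): rejection yields 0 for partner 2; partner 1 offers 0 and keeps 600.
Round 4 (partner 2 proposes): partner 1 can get 600 next round, worth 0.81 × 600 = 486 now; partner 2 offers that and keeps 114.
Round 3 (partner 1 proposes): partner 2 can get 114 next round, worth 0.81 × 114 = 92.34 now. Partner 1 offers 92.34 and keeps 600 − 92.34 = 507.66.
Round 2 (partner 2 proposes): partner 1 can get 507.66 next round, worth 0.81 × 507.66 = 411.2046 now, so partner 2 offers 411.2046, keeping 188.7954.
Round 1 (partner 1 proposes): partner 2 can get 188.7954 next round, worth 0.81 × 188.7954 = 152.924274 now; partner 1 offers that and keeps 447.075726.

152.92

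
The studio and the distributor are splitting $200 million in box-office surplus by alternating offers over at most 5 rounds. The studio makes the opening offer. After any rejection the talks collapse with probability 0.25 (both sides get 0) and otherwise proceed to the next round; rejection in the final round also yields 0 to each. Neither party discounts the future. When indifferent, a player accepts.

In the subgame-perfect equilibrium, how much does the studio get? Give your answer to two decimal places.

141.41

Round 5 (the studio proposes): the distributor will accept anything ≥ 0, so the studio offers 0 and keeps 200.
Round 4 (the distributor proposes): rejecting gives the studio an expected 0.75 × 200 = 150; the distributor offers that and keeps 50.
Round 3 (the studio proposes): rejecting gives the distributor an expected 0.75 × 50 = 37.5. The studio offers 37.5 and keeps 200 − 37.5 = 162.5.
Round 2 (the distributor proposes): rejecting gives the studio an expected 0.75 × 162.5 = 121.875, so the distributor offers 121.875, keeping 78.125.
Round 1 (the studio proposes): rejecting gives the distributor an expected 0.75 × 78.125 = 58.59375. The studio offers 58.59375 and keeps 200 − 58.59375 = 141.40625.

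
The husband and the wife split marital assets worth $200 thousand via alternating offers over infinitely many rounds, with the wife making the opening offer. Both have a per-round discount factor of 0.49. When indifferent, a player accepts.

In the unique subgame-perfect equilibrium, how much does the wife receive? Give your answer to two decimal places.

134.23

Let x be the wife's share when the wife proposes and y be the husband's share when the husband proposes.
The husband accepts iff offered ≥ 0.49·y, so x = 200 − 0.49y. Symmetrically y = 200 − 0.49x.
Substituting: x = 200 − 0.49(200 − 0.49x), giving x(1 − 0.49·0.49) = 200(1 − 0.49).
So x = 200 × 0.51 / 0.7599 ≈ 134.2282, and the husband receives 200 − x ≈ 65.7718.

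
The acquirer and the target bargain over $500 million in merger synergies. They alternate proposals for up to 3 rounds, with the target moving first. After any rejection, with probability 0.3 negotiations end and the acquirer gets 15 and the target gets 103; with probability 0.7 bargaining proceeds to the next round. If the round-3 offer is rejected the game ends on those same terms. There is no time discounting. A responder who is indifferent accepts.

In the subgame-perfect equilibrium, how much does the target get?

404.78

Round 3 (the target proposes): the acquirer gets 15 if talks fail, so the target offers 15 and keeps 485.
Round 2 (the acquirer proposes): rejecting gives the target an expected 0.7 × 485 + 0.3 × 103 = 370.4. The acquirer offers 370.4 and keeps 500 − 370.4 = 129.6.
Round 1 (the target proposes): rejecting gives the acquirer an expected 0.7 × 129.6 + 0.3 × 15 = 95.22; the target offers that and keeps 404.78.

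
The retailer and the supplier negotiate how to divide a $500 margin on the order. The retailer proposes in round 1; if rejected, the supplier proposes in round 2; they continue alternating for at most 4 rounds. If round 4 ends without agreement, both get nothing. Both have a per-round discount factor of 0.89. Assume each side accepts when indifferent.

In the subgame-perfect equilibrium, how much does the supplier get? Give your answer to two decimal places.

By backward induction:
Round 4 (the supplier proposes): the retailer will accept anything ≥ 0, so the supplier offers 0 and keeps 500.
Round 3 (the retailer proposes): the supplier can get 500 next round, worth 0.89 × 500 = 445 now, so the retailer offers 445, keeping 55.
Round 2 (the supplier proposes): the retailer can get 55 next round, worth 0.89 × 55 = 48.95 now. The supplier offers 48.95 and keeps 500 − 48.95 = 451.05.
Round 1 (the retailer proposes): the supplier can get 451.05 next round, worth 0.89 × 451.05 = 401.4345 now. The retailer offers 401.4345 and keeps 500 − 401.4345 = 98.5655.

401.43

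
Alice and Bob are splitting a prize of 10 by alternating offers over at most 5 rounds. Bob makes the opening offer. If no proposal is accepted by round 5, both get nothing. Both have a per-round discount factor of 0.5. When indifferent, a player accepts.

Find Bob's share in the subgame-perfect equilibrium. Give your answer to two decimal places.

6.88

Work backward from the last round.
Round 5 (Bob proposes): Alice will accept anything ≥ 0, so Bob offers 0 and keeps 10.
Round 4 (Alice proposes): Bob can get 10 next round, worth 0.5 × 10 = 5 now. Alice offers 5 and keeps 10 − 5 = 5.
Round 3 (Bob proposes): Alice can get 5 next round, worth 0.5 × 5 = 2.5 now. Bob offers 2.5 and keeps 10 − 2.5 = 7.5.
Round 2 (Alice proposes): Bob can get 7.5 next round, worth 0.5 × 7.5 = 3.75 now; Alice offers that and keeps 6.25.
Round 1 (Bob proposes): Alice can get 6.25 next round, worth 0.5 × 6.25 = 3.125 now. Bob offers 3.125 and keeps 10 − 3.125 = 6.875.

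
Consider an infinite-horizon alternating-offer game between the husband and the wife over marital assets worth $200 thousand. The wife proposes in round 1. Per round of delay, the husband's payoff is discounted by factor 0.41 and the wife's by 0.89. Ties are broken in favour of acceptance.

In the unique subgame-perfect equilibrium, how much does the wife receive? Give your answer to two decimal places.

In a stationary SPE each proposer offers the other exactly their discounted continuation value.
If the wife keeps x when proposing and the husband keeps y when proposing, then x = 200 − 0.41y and y = 200 − 0.89x.
Solving: x = 200(1 − 0.41) / (1 − 0.89·0.41) = 118 / 0.6351 ≈ 185.7975.
The husband gets 200 − 185.7975 ≈ 14.2025.

185.80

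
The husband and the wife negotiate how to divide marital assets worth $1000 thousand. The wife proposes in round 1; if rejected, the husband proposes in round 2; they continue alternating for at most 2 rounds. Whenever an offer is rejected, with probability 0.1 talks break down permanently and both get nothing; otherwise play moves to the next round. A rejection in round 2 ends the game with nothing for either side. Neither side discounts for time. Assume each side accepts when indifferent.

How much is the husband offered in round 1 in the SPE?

Round 2 (the husband proposes): rejection yields 0 for the wife; the husband offers 0 and keeps 1000.
Round 1 (the wife proposes): rejecting gives the husband an expected 0.9 × 1000 = 900; the wife offers that and keeps 100.

900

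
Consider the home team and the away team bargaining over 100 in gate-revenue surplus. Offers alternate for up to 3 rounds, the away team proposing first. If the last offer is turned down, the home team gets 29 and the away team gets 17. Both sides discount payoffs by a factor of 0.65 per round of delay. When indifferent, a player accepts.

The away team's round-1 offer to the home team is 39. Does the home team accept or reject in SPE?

Work out the home team's continuation value if the offer is rejected.
Round 3 (the away team proposes): the home team gets 29 if talks fail, so the away team offers 29 and keeps 71.
Round 2 (the home team proposes): the away team can get 71 next round, worth 0.65 × 71 = 46.15 now, so the home team offers 46.15, keeping 53.85.
So by rejecting in round 1, the home team gets 53.85 next round, worth 0.65 × 53.85 = 35.0025 now.
Offer 39 ≥ 35.0025, so the home team accepts.

Accept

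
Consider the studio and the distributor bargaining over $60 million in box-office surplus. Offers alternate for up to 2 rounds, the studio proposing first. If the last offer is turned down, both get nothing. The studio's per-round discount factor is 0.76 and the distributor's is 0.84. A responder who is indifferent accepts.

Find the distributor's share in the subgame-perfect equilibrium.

50.4

Round 2 (the distributor proposes): the studio will accept anything ≥ 0, so the distributor offers 0 and keeps 60.
Round 1 (the studio proposes): the distributor can get 60 next round, worth 0.84 × 60 = 50.4 now. The studio offers 50.4 and keeps 60 − 50.4 = 9.6.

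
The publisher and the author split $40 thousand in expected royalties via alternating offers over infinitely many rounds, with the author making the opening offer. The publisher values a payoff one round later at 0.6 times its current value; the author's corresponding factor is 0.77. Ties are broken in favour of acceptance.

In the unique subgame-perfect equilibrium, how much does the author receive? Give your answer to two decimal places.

29.74

In a stationary SPE each proposer offers the other exactly their discounted continuation value.
If the author keeps x when proposing and the publisher keeps y when proposing, then x = 40 − 0.6y and y = 40 − 0.77x.
Solving: x = 40(1 − 0.6) / (1 − 0.77·0.6) = 16 / 0.538 ≈ 29.7398.
The publisher gets 40 − 29.7398 ≈ 10.2602.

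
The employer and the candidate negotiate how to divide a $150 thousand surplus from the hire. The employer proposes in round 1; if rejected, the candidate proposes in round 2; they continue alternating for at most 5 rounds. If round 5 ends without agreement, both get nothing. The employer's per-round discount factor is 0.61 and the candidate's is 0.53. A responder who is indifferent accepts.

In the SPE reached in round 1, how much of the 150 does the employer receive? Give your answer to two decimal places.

108.97

Round 5 (the employer proposes): rejection yields 0 for the candidate; the employer offers 0 and keeps 150.
Round 4 (the candidate proposes): the employer can get 150 next round, worth 0.61 × 150 = 91.5 now, so the candidate offers 91.5, keeping 58.5.
Round 3 (the employer proposes): the candidate can get 58.5 next round, worth 0.53 × 58.5 = 31.005 now; the employer offers that and keeps 118.995.
Round 2 (the candidate proposes): the employer can get 118.995 next round, worth 0.61 × 118.995 = 72.58695 now. The candidate offers 72.58695 and keeps 150 − 72.58695 = 77.41305.
Round 1 (the employer proposes): the candidate can get 77.41305 next round, worth 0.53 × 77.41305 = 41.0289165 now; the employer offers that and keeps 108.9710835.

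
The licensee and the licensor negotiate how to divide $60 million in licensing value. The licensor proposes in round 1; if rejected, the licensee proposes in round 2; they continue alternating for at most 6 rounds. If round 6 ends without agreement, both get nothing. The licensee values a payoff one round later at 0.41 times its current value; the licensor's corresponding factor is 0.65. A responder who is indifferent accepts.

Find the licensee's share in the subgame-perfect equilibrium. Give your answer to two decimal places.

12.65

Round 6 (the licensee proposes): rejection yields 0 for the licensor; the licensee offers 0 and keeps 60.
Round 5 (the licensor proposes): the licensee can get 60 next round, worth 0.41 × 60 = 24.6 now. The licensor offers 24.6 and keeps 60 − 24.6 = 35.4.
Round 4 (the licensee proposes): the licensor can get 35.4 next round, worth 0.65 × 35.4 = 23.01 now, so the licensee offers 23.01, keeping 36.99.
Round 3 (the licensor proposes): the licensee can get 36.99 next round, worth 0.41 × 36.99 = 15.1659 now, so the licensor offers 15.1659, keeping 44.8341.
Round 2 (the licensee proposes): the licensor can get 44.8341 next round, worth 0.65 × 44.8341 = 29.142165 now; the licensee offers that and keeps 30.857835.
Round 1 (the licensor proposes): the licensee can get 30.857835 next round, worth 0.41 × 30.857835 = 12.65171235 now. The licensor offers 12.65171235 and keeps 60 − 12.65171235 = 47.34828765.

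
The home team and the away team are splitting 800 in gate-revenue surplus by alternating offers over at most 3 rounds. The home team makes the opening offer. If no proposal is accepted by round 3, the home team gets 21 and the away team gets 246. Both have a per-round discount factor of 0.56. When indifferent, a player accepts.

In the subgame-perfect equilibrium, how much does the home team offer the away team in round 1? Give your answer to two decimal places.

274.27

Work backward from the last round.
Round 3 (the home team proposes): the away team gets 246 if talks fail, so the home team offers 246 and keeps 554.
Round 2 (the away team proposes): the home team can get 554 next round, worth 0.56 × 554 = 310.24 now; the away team offers that and keeps 489.76.
Round 1 (the home team proposes): the away team can get 489.76 next round, worth 0.56 × 489.76 = 274.2656 now, so the home team offers 274.2656, keeping 525.7344.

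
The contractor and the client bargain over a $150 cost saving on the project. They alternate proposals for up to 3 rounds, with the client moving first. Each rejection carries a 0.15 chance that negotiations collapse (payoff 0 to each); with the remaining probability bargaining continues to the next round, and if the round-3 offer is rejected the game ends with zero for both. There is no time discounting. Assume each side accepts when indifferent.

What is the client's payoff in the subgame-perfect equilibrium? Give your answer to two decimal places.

130.88

By backward induction:
Round 3 (the client proposes): rejection yields 0 for the contractor; the client offers 0 and keeps 150.
Round 2 (the contractor proposes): rejecting gives the client an expected 0.85 × 150 = 127.5. The contractor offers 127.5 and keeps 150 − 127.5 = 22.5.
Round 1 (the client proposes): rejecting gives the contractor an expected 0.85 × 22.5 = 19.125, so the client offers 19.125, keeping 130.875.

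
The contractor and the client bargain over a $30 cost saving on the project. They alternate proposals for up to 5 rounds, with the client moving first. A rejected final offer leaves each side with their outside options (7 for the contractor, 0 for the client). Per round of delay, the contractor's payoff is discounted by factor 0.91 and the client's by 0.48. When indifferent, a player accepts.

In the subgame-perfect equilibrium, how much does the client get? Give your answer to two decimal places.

8.27

Round 5 (the client proposes): the contractor gets 7 if talks fail, so the client offers 7 and keeps 23.
Round 4 (the contractor proposes): the client can get 23 next round, worth 0.48 × 23 = 11.04 now; the contractor offers that and keeps 18.96.
Round 3 (the client proposes): the contractor can get 18.96 next round, worth 0.91 × 18.96 = 17.2536 now, so the client offers 17.2536, keeping 12.7464.
Round 2 (the contractor proposes): the client can get 12.7464 next round, worth 0.48 × 12.7464 = 6.118272 now; the contractor offers that and keeps 23.881728.
Round 1 (the client proposes): the contractor can get 23.881728 next round, worth 0.91 × 23.881728 = 21.73237248 now, so the client offers 21.73237248, keeping 8.26762752.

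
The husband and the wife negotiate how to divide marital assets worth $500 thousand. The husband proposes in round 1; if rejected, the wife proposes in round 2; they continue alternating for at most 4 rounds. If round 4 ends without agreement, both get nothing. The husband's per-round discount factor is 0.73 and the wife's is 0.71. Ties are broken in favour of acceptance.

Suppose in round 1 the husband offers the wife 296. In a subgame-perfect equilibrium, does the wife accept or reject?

Work out the wife's continuation value if the offer is rejected.
Round 4 (the wife proposes): rejection yields 0 for the husband; the wife offers 0 and keeps 500.
Round 3 (the husband proposes): the wife can get 500 next round, worth 0.71 × 500 = 355 now; the husband offers that and keeps 145.
Round 2 (the wife proposes): the husband can get 145 next round, worth 0.73 × 145 = 105.85 now, so the wife offers 105.85, keeping 394.15.
So by rejecting in round 1, the wife gets 394.15 next round, worth 0.71 × 394.15 = 279.8465 now.
Offer 296 ≥ 279.8465, so the wife accepts.

Accept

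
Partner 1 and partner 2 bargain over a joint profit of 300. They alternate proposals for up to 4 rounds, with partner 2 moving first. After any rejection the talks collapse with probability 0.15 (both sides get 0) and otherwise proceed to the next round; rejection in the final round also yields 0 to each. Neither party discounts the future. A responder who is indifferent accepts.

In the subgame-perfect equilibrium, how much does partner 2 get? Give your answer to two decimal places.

77.51

Round 4 (partner 1 proposes): rejection yields 0 for partner 2; partner 1 offers 0 and keeps 300.
Round 3 (partner 2 proposes): rejecting gives partner 1 an expected 0.85 × 300 = 255. Partner 2 offers 255 and keeps 300 − 255 = 45.
Round 2 (partner 1 proposes): rejecting gives partner 2 an expected 0.85 × 45 = 38.25; partner 1 offers that and keeps 261.75.
Round 1 (partner 2 proposes): rejecting gives partner 1 an expected 0.85 × 261.75 = 222.4875. Partner 2 offers 222.4875 and keeps 300 − 222.4875 = 77.5125.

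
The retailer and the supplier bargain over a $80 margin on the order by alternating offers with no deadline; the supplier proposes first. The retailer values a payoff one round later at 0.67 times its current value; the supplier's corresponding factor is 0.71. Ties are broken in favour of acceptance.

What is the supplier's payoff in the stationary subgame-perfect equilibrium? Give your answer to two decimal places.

In a stationary SPE each proposer offers the other exactly their discounted continuation value.
If the supplier keeps x when proposing and the retailer keeps y when proposing, then x = 80 − 0.67y and y = 80 − 0.71x.
Solving: x = 80(1 − 0.67) / (1 − 0.71·0.67) = 26.4 / 0.5243 ≈ 50.3529.
The retailer gets 80 − 50.3529 ≈ 29.6471.

50.35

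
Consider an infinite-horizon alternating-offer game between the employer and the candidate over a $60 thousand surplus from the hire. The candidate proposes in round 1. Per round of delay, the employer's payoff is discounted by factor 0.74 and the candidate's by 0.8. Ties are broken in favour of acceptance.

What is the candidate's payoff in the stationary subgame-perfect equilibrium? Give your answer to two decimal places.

38.24

When the candidate proposes, the employer accepts any offer worth at least 0.74 times what the employer would get by proposing next round; and vice versa.
This gives x = 60 − 0.74y and y = 60 − 0.8x, where x and y are each side's share when it proposes.
Hence (1 − 0.74·0.8)x = 60(1 − 0.74), i.e. 0.408·x = 15.6.
x ≈ 38.2353; the employer's share is 60 − x ≈ 21.7647.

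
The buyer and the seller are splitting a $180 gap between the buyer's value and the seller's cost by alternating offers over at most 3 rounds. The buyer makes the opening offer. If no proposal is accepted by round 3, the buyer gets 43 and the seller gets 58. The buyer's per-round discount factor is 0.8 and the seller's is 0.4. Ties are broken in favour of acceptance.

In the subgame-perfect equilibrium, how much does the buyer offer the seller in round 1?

32.96

Round 3 (the buyer proposes): the seller gets 58 if talks fail, so the buyer offers 58 and keeps 122.
Round 2 (the seller proposes): the buyer can get 122 next round, worth 0.8 × 122 = 97.6 now; the seller offers that and keeps 82.4.
Round 1 (the buyer proposes): the seller can get 82.4 next round, worth 0.4 × 82.4 = 32.96 now; the buyer offers that and keeps 147.04.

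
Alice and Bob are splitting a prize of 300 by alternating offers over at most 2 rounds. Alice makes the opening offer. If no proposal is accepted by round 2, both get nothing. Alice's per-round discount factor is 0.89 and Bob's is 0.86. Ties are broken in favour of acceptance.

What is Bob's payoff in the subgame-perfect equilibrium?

Round 2 (Bob proposes): Alice will accept anything ≥ 0, so Bob offers 0 and keeps 300.
Round 1 (Alice proposes): Bob can get 300 next round, worth 0.86 × 300 = 258 now, so Alice offers 258, keeping 42.

258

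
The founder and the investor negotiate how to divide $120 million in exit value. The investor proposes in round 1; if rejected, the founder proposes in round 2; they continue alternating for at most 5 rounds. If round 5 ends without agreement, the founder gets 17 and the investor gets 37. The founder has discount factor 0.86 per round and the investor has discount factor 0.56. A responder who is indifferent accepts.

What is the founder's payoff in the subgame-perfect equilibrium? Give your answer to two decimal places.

71.22

Round 5 (the investor proposes): the founder gets 17 if talks fail, so the investor offers 17 and keeps 103.
Round 4 (the founder proposes): the investor can get 103 next round, worth 0.56 × 103 = 57.68 now; the founder offers that and keeps 62.32.
Round 3 (the investor proposes): the founder can get 62.32 next round, worth 0.86 × 62.32 = 53.5952 now. The investor offers 53.5952 and keeps 120 − 53.5952 = 66.4048.
Round 2 (the founder proposes): the investor can get 66.4048 next round, worth 0.56 × 66.4048 = 37.186688 now; the founder offers that and keeps 82.813312.
Round 1 (the investor proposes): the founder can get 82.813312 next round, worth 0.86 × 82.813312 = 71.21944832 now, so the investor offers 71.21944832, keeping 48.78055168.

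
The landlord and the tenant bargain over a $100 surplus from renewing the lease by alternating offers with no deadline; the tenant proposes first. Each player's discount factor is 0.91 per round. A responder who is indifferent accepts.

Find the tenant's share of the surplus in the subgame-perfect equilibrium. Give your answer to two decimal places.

52.36

Let x be the tenant's share when the tenant proposes and y be the landlord's share when the landlord proposes.
The landlord accepts iff offered ≥ 0.91·y, so x = 100 − 0.91y. Symmetrically y = 100 − 0.91x.
Substituting: x = 100 − 0.91(100 − 0.91x), giving x(1 − 0.91·0.91) = 100(1 − 0.91).
So x = 100 × 0.09 / 0.1719 ≈ 52.3560, and the landlord receives 100 − x ≈ 47.6440.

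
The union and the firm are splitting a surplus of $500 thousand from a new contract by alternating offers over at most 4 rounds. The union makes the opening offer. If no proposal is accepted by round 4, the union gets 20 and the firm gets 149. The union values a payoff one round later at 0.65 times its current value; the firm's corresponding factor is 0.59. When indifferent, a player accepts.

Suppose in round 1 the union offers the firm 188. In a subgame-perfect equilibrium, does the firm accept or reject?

Work out the firm's continuation value if the offer is rejected.
Round 4 (the firm proposes): the union gets 20 if talks fail, so the firm offers 20 and keeps 480.
Round 3 (the union proposes): the firm can get 480 next round, worth 0.59 × 480 = 283.2 now. The union offers 283.2 and keeps 500 − 283.2 = 216.8.
Round 2 (the firm proposes): the union can get 216.8 next round, worth 0.65 × 216.8 = 140.92 now. The firm offers 140.92 and keeps 500 − 140.92 = 359.08.
So by rejecting in round 1, the firm gets 359.08 next round, worth 0.59 × 359.08 = 211.8572 now.
Offer 188 < 211.8572, so the firm rejects.

Reject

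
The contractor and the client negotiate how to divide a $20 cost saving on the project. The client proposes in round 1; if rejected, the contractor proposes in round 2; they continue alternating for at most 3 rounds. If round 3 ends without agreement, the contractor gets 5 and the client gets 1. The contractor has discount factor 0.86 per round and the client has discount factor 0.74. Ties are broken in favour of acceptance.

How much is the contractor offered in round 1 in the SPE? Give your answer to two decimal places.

7.65

Round 3 (the client proposes): the contractor gets 5 if talks fail, so the client offers 5 and keeps 15.
Round 2 (the contractor proposes): the client can get 15 next round, worth 0.74 × 15 = 11.1 now; the contractor offers that and keeps 8.9.
Round 1 (the client proposes): the contractor can get 8.9 next round, worth 0.86 × 8.9 = 7.654 now, so the client offers 7.654, keeping 12.346.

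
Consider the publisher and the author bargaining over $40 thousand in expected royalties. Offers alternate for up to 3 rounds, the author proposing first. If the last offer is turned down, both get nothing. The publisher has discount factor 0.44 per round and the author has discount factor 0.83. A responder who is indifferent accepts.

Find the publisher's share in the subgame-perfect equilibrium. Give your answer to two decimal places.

Round 3 (the author proposes): rejection yields 0 for the publisher; the author offers 0 and keeps 40.
Round 2 (the publisher proposes): the author can get 40 next round, worth 0.83 × 40 = 33.2 now. The publisher offers 33.2 and keeps 40 − 33.2 = 6.8.
Round 1 (the author proposes): the publisher can get 6.8 next round, worth 0.44 × 6.8 = 2.992 now. The author offers 2.992 and keeps 40 − 2.992 = 37.008.

2.99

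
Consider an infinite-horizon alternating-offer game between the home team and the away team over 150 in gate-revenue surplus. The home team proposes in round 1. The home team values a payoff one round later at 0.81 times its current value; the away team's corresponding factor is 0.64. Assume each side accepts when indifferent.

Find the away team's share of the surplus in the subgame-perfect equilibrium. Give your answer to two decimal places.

When the home team proposes, the away team accepts any offer worth at least 0.64 times what the away team would get by proposing next round; and vice versa.
This gives x = 150 − 0.64y and y = 150 − 0.81x, where x and y are each side's share when it proposes.
Hence (1 − 0.64·0.81)x = 150(1 − 0.64), i.e. 0.4816·x = 54.
x ≈ 112.1262; the away team's share is 150 − x ≈ 37.8738.

37.87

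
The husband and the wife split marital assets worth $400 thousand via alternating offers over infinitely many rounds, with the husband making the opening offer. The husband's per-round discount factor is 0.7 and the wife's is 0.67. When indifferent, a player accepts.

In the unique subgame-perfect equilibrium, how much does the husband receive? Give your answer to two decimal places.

248.59

When the husband proposes, the wife accepts any offer worth at least 0.67 times what the wife would get by proposing next round; and vice versa.
This gives x = 400 − 0.67y and y = 400 − 0.7x, where x and y are each side's share when it proposes.
Hence (1 − 0.67·0.7)x = 400(1 − 0.67), i.e. 0.531·x = 132.
x ≈ 248.5876; the wife's share is 400 − x ≈ 151.4124.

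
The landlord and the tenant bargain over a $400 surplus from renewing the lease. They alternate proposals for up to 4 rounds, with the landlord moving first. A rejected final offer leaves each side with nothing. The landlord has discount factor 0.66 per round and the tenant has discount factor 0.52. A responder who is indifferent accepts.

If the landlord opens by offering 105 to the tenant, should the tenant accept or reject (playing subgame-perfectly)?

Round 4 (the tenant proposes): the landlord will accept anything ≥ 0, so the tenant offers 0 and keeps 400.
Round 3 (the landlord proposes): the tenant can get 400 next round, worth 0.52 × 400 = 208 now. The landlord offers 208 and keeps 400 − 208 = 192.
Round 2 (the tenant proposes): the landlord can get 192 next round, worth 0.66 × 192 = 126.72 now. The tenant offers 126.72 and keeps 400 − 126.72 = 273.28.
So by rejecting in round 1, the tenant gets 273.28 next round, worth 0.52 × 273.28 = 142.1056 now.
Offer 105 < 142.1056, so the tenant rejects.

Reject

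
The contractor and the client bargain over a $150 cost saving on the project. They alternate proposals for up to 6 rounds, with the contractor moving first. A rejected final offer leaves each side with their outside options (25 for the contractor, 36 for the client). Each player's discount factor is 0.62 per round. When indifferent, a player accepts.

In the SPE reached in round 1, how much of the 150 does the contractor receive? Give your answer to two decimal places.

Round 6 (the client proposes): the contractor gets 25 if talks fail, so the client offers 25 and keeps 125.
Round 5 (the contractor proposes): the client can get 125 next round, worth 0.62 × 125 = 77.5 now, so the contractor offers 77.5, keeping 72.5.
Round 4 (the client proposes): the contractor can get 72.5 next round, worth 0.62 × 72.5 = 44.95 now, so the client offers 44.95, keeping 105.05.
Round 3 (the contractor proposes): the client can get 105.05 next round, worth 0.62 × 105.05 = 65.131 now. The contractor offers 65.131 and keeps 150 − 65.131 = 84.869.
Round 2 (the client proposes): the contractor can get 84.869 next round, worth 0.62 × 84.869 = 52.61878 now; the client offers that and keeps 97.38122.
Round 1 (the contractor proposes): the client can get 97.38122 next round, worth 0.62 × 97.38122 = 60.3763564 now, so the contractor offers 60.3763564, keeping 89.6236436.

89.62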